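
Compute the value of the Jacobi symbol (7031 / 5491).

1

Reduce the numerator: 7031 ≡ 1540 (mod 5491), so (7031 / 5491) = (1540 / 5491).
Factor out 2: 1540 = 2^2·385. Since 5491 ≡ 3 (mod 8), (2 / 5491) = -1, and (2 / 5491)^2 = +1. Now have (385 / 5491).
385 ≡ 1 (mod 4), so quadratic reciprocity gives (385 / 5491) = (5491 / 385). Reduce: 5491 ≡ 101 (mod 385). Now have (101 / 385).
101 ≡ 1 (mod 4), so quadratic reciprocity gives (101 / 385) = (385 / 101). Reduce: 385 ≡ 82 (mod 101). Now have (82 / 101).
Factor out 2: 82 = 2·41. Since 101 ≡ 5 (mod 8), (2 / 101) = -1. Now have -(41 / 101).
41 ≡ 1 (mod 4), so quadratic reciprocity gives (41 / 101) = (101 / 41). Reduce: 101 ≡ 19 (mod 41). Now have -(19 / 41).
41 ≡ 1 (mod 4), so quadratic reciprocity gives (19 / 41) = (41 / 19). Reduce: 41 ≡ 3 (mod 19). Now have -(3 / 19).
Both 3 ≡ 3 and 19 ≡ 3 (mod 4), so reciprocity gives (3 / 19) = -(19 / 3). Reduce: 19 ≡ 1 (mod 3). Now have (1 / 3).
(1 / 3) = 1. Collecting the sign factors: 1.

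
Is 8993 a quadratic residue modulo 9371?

8993 ≡ 1 (mod 4), so quadratic reciprocity gives (8993|9371) = (9371|8993). Reduce: 9371 ≡ 378 (mod 8993). Now have (378|8993).
Factor out 2: 378 = 2·189. Since 8993 ≡ 1 (mod 8), (2|8993) = +1. Now have (189|8993).
189 ≡ 1 (mod 4), so quadratic reciprocity gives (189|8993) = (8993|189). Reduce: 8993 ≡ 110 (mod 189). Now have (110|189).
Factor out 2: 110 = 2·55. Since 189 ≡ 5 (mod 8), (2|189) = -1. Now have -(55|189).
189 ≡ 1 (mod 4), so quadratic reciprocity gives (55|189) = (189|55). Reduce: 189 ≡ 24 (mod 55). Now have -(24|55).
Factor out 2: 24 = 2^3·3. Since 55 ≡ 7 (mod 8), (2|55) = +1, and (2|55)^3 = +1. Now have -(3|55).
Both 3 ≡ 3 and 55 ≡ 3 (mod 4), so reciprocity gives (3|55) = -(55|3). Reduce: 55 ≡ 1 (mod 3). Now have (1|3).
(1|3) = 1. Collecting the sign factors: 1.
The Legendre symbol is 1, so x^2 ≡ 8993 (mod 9371) has solution.

yes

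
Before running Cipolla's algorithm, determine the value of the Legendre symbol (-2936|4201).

1

Reduce the numerator: -2936 ≡ 1265 (mod 4201), so (-2936|4201) = (1265|4201).
1265 ≡ 1 (mod 4), so quadratic reciprocity gives (1265|4201) = (4201|1265). Reduce: 4201 ≡ 406 (mod 1265). Now have (406|1265).
Factor out 2: 406 = 2·203. Since 1265 ≡ 1 (mod 8), (2|1265) = +1. Now have (203|1265).
1265 ≡ 1 (mod 4), so quadratic reciprocity gives (203|1265) = (1265|203). Reduce: 1265 ≡ 47 (mod 203). Now have (47|203).
Both 47 ≡ 3 and 203 ≡ 3 (mod 4), so reciprocity gives (47|203) = -(203|47). Reduce: 203 ≡ 15 (mod 47). Now have -(15|47).
Both 15 ≡ 3 and 47 ≡ 3 (mod 4), so reciprocity gives (15|47) = -(47|15). Reduce: 47 ≡ 2 (mod 15). Now have (2|15).
Factor out 2: 2 = 2. Since 15 ≡ 7 (mod 8), (2|15) = +1. Now have (1|15).
(1|15) = 1. Collecting the sign factors: 1.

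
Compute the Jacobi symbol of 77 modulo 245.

(77|245)
  = (245|77)    [QR: 77 ≡ 1 mod 4, sign kept]
  = (14|77)    [245 ≡ 14 mod 77]
  = -(7|77)    [77 ≡ 5 mod 8 ⇒ (2|77) = -1]
  = -(77|7)    [QR: 77 ≡ 1 mod 4, sign kept]
  = -(0|7)    [77 ≡ 0 mod 7]
  = 0    [numerator 0, gcd > 1]

0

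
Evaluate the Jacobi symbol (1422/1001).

-1

Reduce the numerator: 1422 ≡ 421 (mod 1001), so (1422/1001) = (421/1001).
421 ≡ 1 (mod 4), so quadratic reciprocity gives (421/1001) = (1001/421). Reduce: 1001 ≡ 159 (mod 421). Now have (159/421).
421 ≡ 1 (mod 4), so quadratic reciprocity gives (159/421) = (421/159). Reduce: 421 ≡ 103 (mod 159). Now have (103/159).
Both 103 ≡ 3 and 159 ≡ 3 (mod 4), so reciprocity gives (103/159) = -(159/103). Reduce: 159 ≡ 56 (mod 103). Now have -(56/103).
Factor out 2: 56 = 2^3·7. Since 103 ≡ 7 (mod 8), (2/103) = +1, and (2/103)^3 = +1. Now have -(7/103).
Both 7 ≡ 3 and 103 ≡ 3 (mod 4), so reciprocity gives (7/103) = -(103/7). Reduce: 103 ≡ 5 (mod 7). Now have (5/7).
5 ≡ 1 (mod 4), so quadratic reciprocity gives (5/7) = (7/5). Reduce: 7 ≡ 2 (mod 5). Now have (2/5).
Factor out 2: 2 = 2. Since 5 ≡ 5 (mod 8), (2/5) = -1. Now have -(1/5).
(1/5) = 1. Collecting the sign factors: -1.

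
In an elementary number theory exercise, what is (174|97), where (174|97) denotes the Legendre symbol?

-1

(174|97)
  = (77|97)    [174 ≡ 77 mod 97]
  = (97|77)    [QR: 77 ≡ 1 mod 4, sign kept]
  = (20|77)    [97 ≡ 20 mod 77]
  = (5|77)    [77 ≡ 5 mod 8 ⇒ (2|77)^2 = +1]
  = (77|5)    [QR: 5 ≡ 1 mod 4, sign kept]
  = (2|5)    [77 ≡ 2 mod 5]
  = -(1|5)    [5 ≡ 5 mod 8 ⇒ (2|5) = -1]
  = -1    [(1|5) = 1]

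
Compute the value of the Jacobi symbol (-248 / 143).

1

Reduce the numerator: -248 ≡ 38 (mod 143), so (-248 / 143) = (38 / 143).
Factor out 2: 38 = 2·19. Since 143 ≡ 7 (mod 8), (2 / 143) = +1. Now have (19 / 143).
Both 19 ≡ 3 and 143 ≡ 3 (mod 4), so reciprocity gives (19 / 143) = -(143 / 19). Reduce: 143 ≡ 10 (mod 19). Now have -(10 / 19).
Factor out 2: 10 = 2·5. Since 19 ≡ 3 (mod 8), (2 / 19) = -1. Now have (5 / 19).
5 ≡ 1 (mod 4), so quadratic reciprocity gives (5 / 19) = (19 / 5). Reduce: 19 ≡ 4 (mod 5). Now have (4 / 5).
Factor out 2: 4 = 2^2. Since 5 ≡ 5 (mod 8), (2 / 5) = -1, and (2 / 5)^2 = +1. Now have (1 / 5).
(1 / 5) = 1. Collecting the sign factors: 1.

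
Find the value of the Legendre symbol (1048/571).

(1048/571)
  = (477/571)    [1048 ≡ 477 mod 571]
  = (571/477)    [QR: 477 ≡ 1 mod 4, sign kept]
  = (94/477)    [571 ≡ 94 mod 477]
  = -(47/477)    [477 ≡ 5 mod 8 ⇒ (2/477) = -1]
  = -(477/47)    [QR: 477 ≡ 1 mod 4, sign kept]
  = -(7/47)    [477 ≡ 7 mod 47]
  = (47/7)    [QR: both ≡ 3 mod 4, sign flips]
  = (5/7)    [47 ≡ 5 mod 7]
  = (7/5)    [QR: 5 ≡ 1 mod 4, sign kept]
  = (2/5)    [7 ≡ 2 mod 5]
  = -(1/5)    [5 ≡ 5 mod 8 ⇒ (2/5) = -1]
  = -1    [(1/5) = 1]

-1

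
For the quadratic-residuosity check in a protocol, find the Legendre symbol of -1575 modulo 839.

(-1575|839)
  = -(1575|839)    [839 ≡ 3 mod 4 ⇒ (-1|839) = -1]
  = -(736|839)    [1575 ≡ 736 mod 839]
  = -(23|839)    [839 ≡ 7 mod 8 ⇒ (2|839)^5 = +1]
  = (839|23)    [QR: both ≡ 3 mod 4, sign flips]
  = (11|23)    [839 ≡ 11 mod 23]
  = -(23|11)    [QR: both ≡ 3 mod 4, sign flips]
  = -(1|11)    [23 ≡ 1 mod 11]
  = -1    [(1|11) = 1]

-1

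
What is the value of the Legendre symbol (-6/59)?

1

(-6/59)
  = (53/59)    [-6 ≡ 53 mod 59]
  = (59/53)    [QR: 53 ≡ 1 mod 4, sign kept]
  = (6/53)    [59 ≡ 6 mod 53]
  = -(3/53)    [53 ≡ 5 mod 8 ⇒ (2/53) = -1]
  = -(53/3)    [QR: 53 ≡ 1 mod 4, sign kept]
  = -(2/3)    [53 ≡ 2 mod 3]
  = (1/3)    [3 ≡ 3 mod 8 ⇒ (2/3) = -1]
  = 1    [(1/3) = 1]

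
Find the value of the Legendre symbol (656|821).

(656|821)
  = (41|821)    [821 ≡ 5 mod 8 ⇒ (2|821)^4 = +1]
  = (821|41)    [QR: 41 ≡ 1 mod 4, sign kept]
  = (1|41)    [821 ≡ 1 mod 41]
  = 1    [(1|41) = 1]

1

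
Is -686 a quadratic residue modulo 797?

Pull out -1: (-686|797) = (-1|797)·(686|797). Since 797 ≡ 1 (mod 4), (-1|797) = +1. Now have (686|797).
Factor out 2: 686 = 2·343. Since 797 ≡ 5 (mod 8), (2|797) = -1. Now have -(343|797).
797 ≡ 1 (mod 4), so quadratic reciprocity gives (343|797) = (797|343). Reduce: 797 ≡ 111 (mod 343). Now have -(111|343).
Both 111 ≡ 3 and 343 ≡ 3 (mod 4), so reciprocity gives (111|343) = -(343|111). Reduce: 343 ≡ 10 (mod 111). Now have (10|111).
Factor out 2: 10 = 2·5. Since 111 ≡ 7 (mod 8), (2|111) = +1. Now have (5|111).
5 ≡ 1 (mod 4), so quadratic reciprocity gives (5|111) = (111|5). Reduce: 111 ≡ 1 (mod 5). Now have (1|5).
(1|5) = 1. Collecting the sign factors: 1.
The Legendre symbol is 1, so x^2 ≡ -686 (mod 797) has solution.

yes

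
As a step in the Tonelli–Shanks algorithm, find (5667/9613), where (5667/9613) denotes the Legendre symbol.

1

(5667/9613)
  = (9613/5667)    [QR: 9613 ≡ 1 mod 4, sign kept]
  = (3946/5667)    [9613 ≡ 3946 mod 5667]
  = -(1973/5667)    [5667 ≡ 3 mod 8 ⇒ (2/5667) = -1]
  = -(5667/1973)    [QR: 1973 ≡ 1 mod 4, sign kept]
  = -(1721/1973)    [5667 ≡ 1721 mod 1973]
  = -(1973/1721)    [QR: 1721 ≡ 1 mod 4, sign kept]
  = -(252/1721)    [1973 ≡ 252 mod 1721]
  = -(63/1721)    [1721 ≡ 1 mod 8 ⇒ (2/1721)^2 = +1]
  = -(1721/63)    [QR: 1721 ≡ 1 mod 4, sign kept]
  = -(20/63)    [1721 ≡ 20 mod 63]
  = -(5/63)    [63 ≡ 7 mod 8 ⇒ (2/63)^2 = +1]
  = -(63/5)    [QR: 5 ≡ 1 mod 4, sign kept]
  = -(3/5)    [63 ≡ 3 mod 5]
  = -(5/3)    [QR: 5 ≡ 1 mod 4, sign kept]
  = -(2/3)    [5 ≡ 2 mod 3]
  = (1/3)    [3 ≡ 3 mod 8 ⇒ (2/3) = -1]
  = 1    [(1/3) = 1]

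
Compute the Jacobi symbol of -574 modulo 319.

(-574 / 319)
  = -(574 / 319)    [319 ≡ 3 mod 4 ⇒ (-1 / 319) = -1]
  = -(255 / 319)    [574 ≡ 255 mod 319]
  = (319 / 255)    [QR: both ≡ 3 mod 4, sign flips]
  = (64 / 255)    [319 ≡ 64 mod 255]
  = (1 / 255)    [255 ≡ 7 mod 8 ⇒ (2 / 255)^6 = +1]
  = 1    [(1 / 255) = 1]

1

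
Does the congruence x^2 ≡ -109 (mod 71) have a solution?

Pull out -1: (-109|71) = (-1|71)·(109|71). Since 71 ≡ 3 (mod 4), (-1|71) = -1. Now have -(109|71).
Reduce the numerator: 109 ≡ 38 (mod 71), so (109|71) = (38|71).
Factor out 2: 38 = 2·19. Since 71 ≡ 7 (mod 8), (2|71) = +1. Now have -(19|71).
Both 19 ≡ 3 and 71 ≡ 3 (mod 4), so reciprocity gives (19|71) = -(71|19). Reduce: 71 ≡ 14 (mod 19). Now have (14|19).
Factor out 2: 14 = 2·7. Since 19 ≡ 3 (mod 8), (2|19) = -1. Now have -(7|19).
Both 7 ≡ 3 and 19 ≡ 3 (mod 4), so reciprocity gives (7|19) = -(19|7). Reduce: 19 ≡ 5 (mod 7). Now have (5|7).
5 ≡ 1 (mod 4), so quadratic reciprocity gives (5|7) = (7|5). Reduce: 7 ≡ 2 (mod 5). Now have (2|5).
Factor out 2: 2 = 2. Since 5 ≡ 5 (mod 8), (2|5) = -1. Now have -(1|5).
(1|5) = 1. Collecting the sign factors: -1.
The Legendre symbol is -1, so x^2 ≡ -109 (mod 71) has no solution.

no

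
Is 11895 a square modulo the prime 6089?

Reduce the numerator: 11895 ≡ 5806 (mod 6089), so (11895|6089) = (5806|6089).
Factor out 2: 5806 = 2·2903. Since 6089 ≡ 1 (mod 8), (2|6089) = +1. Now have (2903|6089).
6089 ≡ 1 (mod 4), so quadratic reciprocity gives (2903|6089) = (6089|2903). Reduce: 6089 ≡ 283 (mod 2903). Now have (283|2903).
Both 283 ≡ 3 and 2903 ≡ 3 (mod 4), so reciprocity gives (283|2903) = -(2903|283). Reduce: 2903 ≡ 73 (mod 283). Now have -(73|283).
73 ≡ 1 (mod 4), so quadratic reciprocity gives (73|283) = (283|73). Reduce: 283 ≡ 64 (mod 73). Now have -(64|73).
Factor out 2: 64 = 2^6. Since 73 ≡ 1 (mod 8), (2|73) = +1, and (2|73)^6 = +1. Now have -(1|73).
(1|73) = 1. Collecting the sign factors: -1.
(11895|6089) = -1, and 6089 is prime, so 11895 is not a quadratic residue mod 6089.

no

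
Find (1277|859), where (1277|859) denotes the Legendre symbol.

(1277|859)
  = (418|859)    [1277 ≡ 418 mod 859]
  = -(209|859)    [859 ≡ 3 mod 8 ⇒ (2|859) = -1]
  = -(859|209)    [QR: 209 ≡ 1 mod 4, sign kept]
  = -(23|209)    [859 ≡ 23 mod 209]
  = -(209|23)    [QR: 209 ≡ 1 mod 4, sign kept]
  = -(2|23)    [209 ≡ 2 mod 23]
  = -(1|23)    [23 ≡ 7 mod 8 ⇒ (2|23) = +1]
  = -1    [(1|23) = 1]

-1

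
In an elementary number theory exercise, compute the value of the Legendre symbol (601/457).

1

Reduce the numerator: 601 ≡ 144 (mod 457), so (601/457) = (144/457).
Factor out 2: 144 = 2^4·9. Since 457 ≡ 1 (mod 8), (2/457) = +1, and (2/457)^4 = +1. Now have (9/457).
9 ≡ 1 (mod 4), so quadratic reciprocity gives (9/457) = (457/9). Reduce: 457 ≡ 7 (mod 9). Now have (7/9).
9 ≡ 1 (mod 4), so quadratic reciprocity gives (7/9) = (9/7). Reduce: 9 ≡ 2 (mod 7). Now have (2/7).
Factor out 2: 2 = 2. Since 7 ≡ 7 (mod 8), (2/7) = +1. Now have (1/7).
(1/7) = 1. Collecting the sign factors: 1.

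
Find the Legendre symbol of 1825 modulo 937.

Reduce the numerator: 1825 ≡ 888 (mod 937), so (1825|937) = (888|937).
Factor out 2: 888 = 2^3·111. Since 937 ≡ 1 (mod 8), (2|937) = +1, and (2|937)^3 = +1. Now have (111|937).
937 ≡ 1 (mod 4), so quadratic reciprocity gives (111|937) = (937|111). Reduce: 937 ≡ 49 (mod 111). Now have (49|111).
49 ≡ 1 (mod 4), so quadratic reciprocity gives (49|111) = (111|49). Reduce: 111 ≡ 13 (mod 49). Now have (13|49).
13 ≡ 1 (mod 4), so quadratic reciprocity gives (13|49) = (49|13). Reduce: 49 ≡ 10 (mod 13). Now have (10|13).
Factor out 2: 10 = 2·5. Since 13 ≡ 5 (mod 8), (2|13) = -1. Now have -(5|13).
5 ≡ 1 (mod 4), so quadratic reciprocity gives (5|13) = (13|5). Reduce: 13 ≡ 3 (mod 5). Now have -(3|5).
5 ≡ 1 (mod 4), so quadratic reciprocity gives (3|5) = (5|3). Reduce: 5 ≡ 2 (mod 3). Now have -(2|3).
Factor out 2: 2 = 2. Since 3 ≡ 3 (mod 8), (2|3) = -1. Now have (1|3).
(1|3) = 1. Collecting the sign factors: 1.

1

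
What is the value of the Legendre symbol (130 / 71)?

Reduce the numerator: 130 ≡ 59 (mod 71), so (130 / 71) = (59 / 71).
Both 59 ≡ 3 and 71 ≡ 3 (mod 4), so reciprocity gives (59 / 71) = -(71 / 59). Reduce: 71 ≡ 12 (mod 59). Now have -(12 / 59).
Factor out 2: 12 = 2^2·3. Since 59 ≡ 3 (mod 8), (2 / 59) = -1, and (2 / 59)^2 = +1. Now have -(3 / 59).
Both 3 ≡ 3 and 59 ≡ 3 (mod 4), so reciprocity gives (3 / 59) = -(59 / 3). Reduce: 59 ≡ 2 (mod 3). Now have (2 / 3).
Factor out 2: 2 = 2. Since 3 ≡ 3 (mod 8), (2 / 3) = -1. Now have -(1 / 3).
(1 / 3) = 1. Collecting the sign factors: -1.

-1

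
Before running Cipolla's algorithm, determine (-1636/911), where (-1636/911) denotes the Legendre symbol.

1

(-1636/911)
  = (186/911)    [-1636 ≡ 186 mod 911]
  = (93/911)    [911 ≡ 7 mod 8 ⇒ (2/911) = +1]
  = (911/93)    [QR: 93 ≡ 1 mod 4, sign kept]
  = (74/93)    [911 ≡ 74 mod 93]
  = -(37/93)    [93 ≡ 5 mod 8 ⇒ (2/93) = -1]
  = -(93/37)    [QR: 37 ≡ 1 mod 4, sign kept]
  = -(19/37)    [93 ≡ 19 mod 37]
  = -(37/19)    [QR: 37 ≡ 1 mod 4, sign kept]
  = -(18/19)    [37 ≡ 18 mod 19]
  = (9/19)    [19 ≡ 3 mod 8 ⇒ (2/19) = -1]
  = (19/9)    [QR: 9 ≡ 1 mod 4, sign kept]
  = (1/9)    [19 ≡ 1 mod 9]
  = 1    [(1/9) = 1]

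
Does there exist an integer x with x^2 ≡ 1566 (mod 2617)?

yes

(1566|2617)
  = (783|2617)    [2617 ≡ 1 mod 8 ⇒ (2|2617) = +1]
  = (2617|783)    [QR: 2617 ≡ 1 mod 4, sign kept]
  = (268|783)    [2617 ≡ 268 mod 783]
  = (67|783)    [783 ≡ 7 mod 8 ⇒ (2|783)^2 = +1]
  = -(783|67)    [QR: both ≡ 3 mod 4, sign flips]
  = -(46|67)    [783 ≡ 46 mod 67]
  = (23|67)    [67 ≡ 3 mod 8 ⇒ (2|67) = -1]
  = -(67|23)    [QR: both ≡ 3 mod 4, sign flips]
  = -(21|23)    [67 ≡ 21 mod 23]
  = -(23|21)    [QR: 21 ≡ 1 mod 4, sign kept]
  = -(2|21)    [23 ≡ 2 mod 21]
  = (1|21)    [21 ≡ 5 mod 8 ⇒ (2|21) = -1]
  = 1    [(1|21) = 1]
The Legendre symbol is 1, so x^2 ≡ 1566 (mod 2617) has solution.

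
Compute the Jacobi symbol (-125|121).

1

Reduce the numerator: -125 ≡ 117 (mod 121), so (-125|121) = (117|121).
117 ≡ 1 (mod 4), so quadratic reciprocity gives (117|121) = (121|117). Reduce: 121 ≡ 4 (mod 117). Now have (4|117).
Factor out 2: 4 = 2^2. Since 117 ≡ 5 (mod 8), (2|117) = -1, and (2|117)^2 = +1. Now have (1|117).
(1|117) = 1. Collecting the sign factors: 1.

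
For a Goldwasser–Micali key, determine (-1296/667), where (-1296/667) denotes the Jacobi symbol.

Reduce the numerator: -1296 ≡ 38 (mod 667), so (-1296/667) = (38/667).
Factor out 2: 38 = 2·19. Since 667 ≡ 3 (mod 8), (2/667) = -1. Now have -(19/667).
Both 19 ≡ 3 and 667 ≡ 3 (mod 4), so reciprocity gives (19/667) = -(667/19). Reduce: 667 ≡ 2 (mod 19). Now have (2/19).
Factor out 2: 2 = 2. Since 19 ≡ 3 (mod 8), (2/19) = -1. Now have -(1/19).
(1/19) = 1. Collecting the sign factors: -1.

-1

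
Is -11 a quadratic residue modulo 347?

no

Reduce the numerator: -11 ≡ 336 (mod 347), so (-11/347) = (336/347).
Factor out 2: 336 = 2^4·21. Since 347 ≡ 3 (mod 8), (2/347) = -1, and (2/347)^4 = +1. Now have (21/347).
21 ≡ 1 (mod 4), so quadratic reciprocity gives (21/347) = (347/21). Reduce: 347 ≡ 11 (mod 21). Now have (11/21).
21 ≡ 1 (mod 4), so quadratic reciprocity gives (11/21) = (21/11). Reduce: 21 ≡ 10 (mod 11). Now have (10/11).
Factor out 2: 10 = 2·5. Since 11 ≡ 3 (mod 8), (2/11) = -1. Now have -(5/11).
5 ≡ 1 (mod 4), so quadratic reciprocity gives (5/11) = (11/5). Reduce: 11 ≡ 1 (mod 5). Now have -(1/5).
(1/5) = 1. Collecting the sign factors: -1.
The Legendre symbol is -1, so x^2 ≡ -11 (mod 347) has no solution.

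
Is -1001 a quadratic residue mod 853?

(-1001/853)
  = (1001/853)    [853 ≡ 1 mod 4 ⇒ (-1/853) = +1]
  = (148/853)    [1001 ≡ 148 mod 853]
  = (37/853)    [853 ≡ 5 mod 8 ⇒ (2/853)^2 = +1]
  = (853/37)    [QR: 37 ≡ 1 mod 4, sign kept]
  = (2/37)    [853 ≡ 2 mod 37]
  = -(1/37)    [37 ≡ 5 mod 8 ⇒ (2/37) = -1]
  = -1    [(1/37) = 1]
(-1001/853) = -1, and 853 is prime, so -1001 is not a quadratic residue mod 853.

no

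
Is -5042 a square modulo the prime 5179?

no

(-5042|5179)
  = (137|5179)    [-5042 ≡ 137 mod 5179]
  = (5179|137)    [QR: 137 ≡ 1 mod 4, sign kept]
  = (110|137)    [5179 ≡ 110 mod 137]
  = (55|137)    [137 ≡ 1 mod 8 ⇒ (2|137) = +1]
  = (137|55)    [QR: 137 ≡ 1 mod 4, sign kept]
  = (27|55)    [137 ≡ 27 mod 55]
  = -(55|27)    [QR: both ≡ 3 mod 4, sign flips]
  = -(1|27)    [55 ≡ 1 mod 27]
  = -1    [(1|27) = 1]
(-5042|5179) = -1, and 5179 is prime, so -5042 is not a quadratic residue mod 5179.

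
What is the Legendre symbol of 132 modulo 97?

(132|97)
  = (35|97)    [132 ≡ 35 mod 97]
  = (97|35)    [QR: 97 ≡ 1 mod 4, sign kept]
  = (27|35)    [97 ≡ 27 mod 35]
  = -(35|27)    [QR: both ≡ 3 mod 4, sign flips]
  = -(8|27)    [35 ≡ 8 mod 27]
  = (1|27)    [27 ≡ 3 mod 8 ⇒ (2|27)^3 = -1]
  = 1    [(1|27) = 1]

1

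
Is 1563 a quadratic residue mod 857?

Reduce the numerator: 1563 ≡ 706 (mod 857), so (1563/857) = (706/857).
Factor out 2: 706 = 2·353. Since 857 ≡ 1 (mod 8), (2/857) = +1. Now have (353/857).
353 ≡ 1 (mod 4), so quadratic reciprocity gives (353/857) = (857/353). Reduce: 857 ≡ 151 (mod 353). Now have (151/353).
353 ≡ 1 (mod 4), so quadratic reciprocity gives (151/353) = (353/151). Reduce: 353 ≡ 51 (mod 151). Now have (51/151).
Both 51 ≡ 3 and 151 ≡ 3 (mod 4), so reciprocity gives (51/151) = -(151/51). Reduce: 151 ≡ 49 (mod 51). Now have -(49/51).
49 ≡ 1 (mod 4), so quadratic reciprocity gives (49/51) = (51/49). Reduce: 51 ≡ 2 (mod 49). Now have -(2/49).
Factor out 2: 2 = 2. Since 49 ≡ 1 (mod 8), (2/49) = +1. Now have -(1/49).
(1/49) = 1. Collecting the sign factors: -1.
The Legendre symbol is -1, so x^2 ≡ 1563 (mod 857) has no solution.

no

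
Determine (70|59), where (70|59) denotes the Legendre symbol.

Reduce the numerator: 70 ≡ 11 (mod 59), so (70|59) = (11|59).
Both 11 ≡ 3 and 59 ≡ 3 (mod 4), so reciprocity gives (11|59) = -(59|11). Reduce: 59 ≡ 4 (mod 11). Now have -(4|11).
Factor out 2: 4 = 2^2. Since 11 ≡ 3 (mod 8), (2|11) = -1, and (2|11)^2 = +1. Now have -(1|11).
(1|11) = 1. Collecting the sign factors: -1.

-1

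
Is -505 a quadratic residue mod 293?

(-505|293)
  = (81|293)    [-505 ≡ 81 mod 293]
  = (293|81)    [QR: 81 ≡ 1 mod 4, sign kept]
  = (50|81)    [293 ≡ 50 mod 81]
  = (25|81)    [81 ≡ 1 mod 8 ⇒ (2|81) = +1]
  = (81|25)    [QR: 25 ≡ 1 mod 4, sign kept]
  = (6|25)    [81 ≡ 6 mod 25]
  = (3|25)    [25 ≡ 1 mod 8 ⇒ (2|25) = +1]
  = (25|3)    [QR: 25 ≡ 1 mod 4, sign kept]
  = (1|3)    [25 ≡ 1 mod 3]
  = 1    [(1|3) = 1]
(-505|293) = 1, and 293 is prime, so -505 is a quadratic residue mod 293.

yes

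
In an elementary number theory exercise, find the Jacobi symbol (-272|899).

-1

(-272|899)
  = -(272|899)    [899 ≡ 3 mod 4 ⇒ (-1|899) = -1]
  = -(17|899)    [899 ≡ 3 mod 8 ⇒ (2|899)^4 = +1]
  = -(899|17)    [QR: 17 ≡ 1 mod 4, sign kept]
  = -(15|17)    [899 ≡ 15 mod 17]
  = -(17|15)    [QR: 17 ≡ 1 mod 4, sign kept]
  = -(2|15)    [17 ≡ 2 mod 15]
  = -(1|15)    [15 ≡ 7 mod 8 ⇒ (2|15) = +1]
  = -1    [(1|15) = 1]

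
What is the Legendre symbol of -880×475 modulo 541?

By multiplicativity, (-880·475/541) = (-880/541)·(475/541).
First factor (-880/541):
(-880/541)
  = (202/541)    [-880 ≡ 202 mod 541]
  = -(101/541)    [541 ≡ 5 mod 8 ⇒ (2/541) = -1]
  = -(541/101)    [QR: 101 ≡ 1 mod 4, sign kept]
  = -(36/101)    [541 ≡ 36 mod 101]
  = -(9/101)    [101 ≡ 5 mod 8 ⇒ (2/101)^2 = +1]
  = -(101/9)    [QR: 9 ≡ 1 mod 4, sign kept]
  = -(2/9)    [101 ≡ 2 mod 9]
  = -(1/9)    [9 ≡ 1 mod 8 ⇒ (2/9) = +1]
  = -1    [(1/9) = 1]
Second factor (475/541):
(475/541)
  = (541/475)    [QR: 541 ≡ 1 mod 4, sign kept]
  = (66/475)    [541 ≡ 66 mod 475]
  = -(33/475)    [475 ≡ 3 mod 8 ⇒ (2/475) = -1]
  = -(475/33)    [QR: 33 ≡ 1 mod 4, sign kept]
  = -(13/33)    [475 ≡ 13 mod 33]
  = -(33/13)    [QR: 13 ≡ 1 mod 4, sign kept]
  = -(7/13)    [33 ≡ 7 mod 13]
  = -(13/7)    [QR: 13 ≡ 1 mod 4, sign kept]
  = -(6/7)    [13 ≡ 6 mod 7]
  = -(3/7)    [7 ≡ 7 mod 8 ⇒ (2/7) = +1]
  = (7/3)    [QR: both ≡ 3 mod 4, sign flips]
  = (1/3)    [7 ≡ 1 mod 3]
  = 1    [(1/3) = 1]
Product: (-1)·(1) = -1.

-1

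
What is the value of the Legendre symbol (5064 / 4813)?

-1

Reduce the numerator: 5064 ≡ 251 (mod 4813), so (5064 / 4813) = (251 / 4813).
4813 ≡ 1 (mod 4), so quadratic reciprocity gives (251 / 4813) = (4813 / 251). Reduce: 4813 ≡ 44 (mod 251). Now have (44 / 251).
Factor out 2: 44 = 2^2·11. Since 251 ≡ 3 (mod 8), (2 / 251) = -1, and (2 / 251)^2 = +1. Now have (11 / 251).
Both 11 ≡ 3 and 251 ≡ 3 (mod 4), so reciprocity gives (11 / 251) = -(251 / 11). Reduce: 251 ≡ 9 (mod 11). Now have -(9 / 11).
9 ≡ 1 (mod 4), so quadratic reciprocity gives (9 / 11) = (11 / 9). Reduce: 11 ≡ 2 (mod 9). Now have -(2 / 9).
Factor out 2: 2 = 2. Since 9 ≡ 1 (mod 8), (2 / 9) = +1. Now have -(1 / 9).
(1 / 9) = 1. Collecting the sign factors: -1.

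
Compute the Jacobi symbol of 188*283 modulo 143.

1

By multiplicativity, (188·283/143) = (188/143)·(283/143).
First factor (188/143):
(188/143)
  = (45/143)    [188 ≡ 45 mod 143]
  = (143/45)    [QR: 45 ≡ 1 mod 4, sign kept]
  = (8/45)    [143 ≡ 8 mod 45]
  = -(1/45)    [45 ≡ 5 mod 8 ⇒ (2/45)^3 = -1]
  = -1    [(1/45) = 1]
Second factor (283/143):
(283/143)
  = (140/143)    [283 ≡ 140 mod 143]
  = (35/143)    [143 ≡ 7 mod 8 ⇒ (2/143)^2 = +1]
  = -(143/35)    [QR: both ≡ 3 mod 4, sign flips]
  = -(3/35)    [143 ≡ 3 mod 35]
  = (35/3)    [QR: both ≡ 3 mod 4, sign flips]
  = (2/3)    [35 ≡ 2 mod 3]
  = -(1/3)    [3 ≡ 3 mod 8 ⇒ (2/3) = -1]
  = -1    [(1/3) = 1]
Product: (-1)·(-1) = 1.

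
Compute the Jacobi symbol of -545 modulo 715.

(-545/715)
  = -(545/715)    [715 ≡ 3 mod 4 ⇒ (-1/715) = -1]
  = -(715/545)    [QR: 545 ≡ 1 mod 4, sign kept]
  = -(170/545)    [715 ≡ 170 mod 545]
  = -(85/545)    [545 ≡ 1 mod 8 ⇒ (2/545) = +1]
  = -(545/85)    [QR: 85 ≡ 1 mod 4, sign kept]
  = -(35/85)    [545 ≡ 35 mod 85]
  = -(85/35)    [QR: 85 ≡ 1 mod 4, sign kept]
  = -(15/35)    [85 ≡ 15 mod 35]
  = (35/15)    [QR: both ≡ 3 mod 4, sign flips]
  = (5/15)    [35 ≡ 5 mod 15]
  = (15/5)    [QR: 5 ≡ 1 mod 4, sign kept]
  = (0/5)    [15 ≡ 0 mod 5]
  = 0    [numerator 0, gcd > 1]

0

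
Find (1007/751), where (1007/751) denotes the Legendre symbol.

(1007/751)
  = (256/751)    [1007 ≡ 256 mod 751]
  = (1/751)    [751 ≡ 7 mod 8 ⇒ (2/751)^8 = +1]
  = 1    [(1/751) = 1]

1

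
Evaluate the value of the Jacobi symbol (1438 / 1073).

(1438 / 1073)
  = (365 / 1073)    [1438 ≡ 365 mod 1073]
  = (1073 / 365)    [QR: 365 ≡ 1 mod 4, sign kept]
  = (343 / 365)    [1073 ≡ 343 mod 365]
  = (365 / 343)    [QR: 365 ≡ 1 mod 4, sign kept]
  = (22 / 343)    [365 ≡ 22 mod 343]
  = (11 / 343)    [343 ≡ 7 mod 8 ⇒ (2 / 343) = +1]
  = -(343 / 11)    [QR: both ≡ 3 mod 4, sign flips]
  = -(2 / 11)    [343 ≡ 2 mod 11]
  = (1 / 11)    [11 ≡ 3 mod 8 ⇒ (2 / 11) = -1]
  = 1    [(1 / 11) = 1]

1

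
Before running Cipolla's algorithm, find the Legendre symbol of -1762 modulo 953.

1

Reduce the numerator: -1762 ≡ 144 (mod 953), so (-1762/953) = (144/953).
Factor out 2: 144 = 2^4·9. Since 953 ≡ 1 (mod 8), (2/953) = +1, and (2/953)^4 = +1. Now have (9/953).
9 ≡ 1 (mod 4), so quadratic reciprocity gives (9/953) = (953/9). Reduce: 953 ≡ 8 (mod 9). Now have (8/9).
Factor out 2: 8 = 2^3. Since 9 ≡ 1 (mod 8), (2/9) = +1, and (2/9)^3 = +1. Now have (1/9).
(1/9) = 1. Collecting the sign factors: 1.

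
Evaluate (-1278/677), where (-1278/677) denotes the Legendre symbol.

-1

Pull out -1: (-1278/677) = (-1/677)·(1278/677). Since 677 ≡ 1 (mod 4), (-1/677) = +1. Now have (1278/677).
Reduce the numerator: 1278 ≡ 601 (mod 677), so (1278/677) = (601/677).
601 ≡ 1 (mod 4), so quadratic reciprocity gives (601/677) = (677/601). Reduce: 677 ≡ 76 (mod 601). Now have (76/601).
Factor out 2: 76 = 2^2·19. Since 601 ≡ 1 (mod 8), (2/601) = +1, and (2/601)^2 = +1. Now have (19/601).
601 ≡ 1 (mod 4), so quadratic reciprocity gives (19/601) = (601/19). Reduce: 601 ≡ 12 (mod 19). Now have (12/19).
Factor out 2: 12 = 2^2·3. Since 19 ≡ 3 (mod 8), (2/19) = -1, and (2/19)^2 = +1. Now have (3/19).
Both 3 ≡ 3 and 19 ≡ 3 (mod 4), so reciprocity gives (3/19) = -(19/3). Reduce: 19 ≡ 1 (mod 3). Now have -(1/3).
(1/3) = 1. Collecting the sign factors: -1.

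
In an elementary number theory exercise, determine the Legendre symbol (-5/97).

-1

Pull out -1: (-5/97) = (-1/97)·(5/97). Since 97 ≡ 1 (mod 4), (-1/97) = +1. Now have (5/97).
5 ≡ 1 (mod 4), so quadratic reciprocity gives (5/97) = (97/5). Reduce: 97 ≡ 2 (mod 5). Now have (2/5).
Factor out 2: 2 = 2. Since 5 ≡ 5 (mod 8), (2/5) = -1. Now have -(1/5).
(1/5) = 1. Collecting the sign factors: -1.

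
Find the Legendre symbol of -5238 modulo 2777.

Reduce the numerator: -5238 ≡ 316 (mod 2777), so (-5238|2777) = (316|2777).
Factor out 2: 316 = 2^2·79. Since 2777 ≡ 1 (mod 8), (2|2777) = +1, and (2|2777)^2 = +1. Now have (79|2777).
2777 ≡ 1 (mod 4), so quadratic reciprocity gives (79|2777) = (2777|79). Reduce: 2777 ≡ 12 (mod 79). Now have (12|79).
Factor out 2: 12 = 2^2·3. Since 79 ≡ 7 (mod 8), (2|79) = +1, and (2|79)^2 = +1. Now have (3|79).
Both 3 ≡ 3 and 79 ≡ 3 (mod 4), so reciprocity gives (3|79) = -(79|3). Reduce: 79 ≡ 1 (mod 3). Now have -(1|3).
(1|3) = 1. Collecting the sign factors: -1.

-1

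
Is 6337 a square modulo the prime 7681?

(6337|7681)
  = (7681|6337)    [QR: 6337 ≡ 1 mod 4, sign kept]
  = (1344|6337)    [7681 ≡ 1344 mod 6337]
  = (21|6337)    [6337 ≡ 1 mod 8 ⇒ (2|6337)^6 = +1]
  = (6337|21)    [QR: 21 ≡ 1 mod 4, sign kept]
  = (16|21)    [6337 ≡ 16 mod 21]
  = (1|21)    [21 ≡ 5 mod 8 ⇒ (2|21)^4 = +1]
  = 1    [(1|21) = 1]
The Legendre symbol is 1, so x^2 ≡ 6337 (mod 7681) has solution.

yes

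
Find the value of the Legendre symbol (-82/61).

Reduce the numerator: -82 ≡ 40 (mod 61), so (-82/61) = (40/61).
Factor out 2: 40 = 2^3·5. Since 61 ≡ 5 (mod 8), (2/61) = -1, and (2/61)^3 = -1. Now have -(5/61).
5 ≡ 1 (mod 4), so quadratic reciprocity gives (5/61) = (61/5). Reduce: 61 ≡ 1 (mod 5). Now have -(1/5).
(1/5) = 1. Collecting the sign factors: -1.

-1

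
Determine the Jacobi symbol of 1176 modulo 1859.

-1

Factor out 2: 1176 = 2^3·147. Since 1859 ≡ 3 (mod 8), (2 / 1859) = -1, and (2 / 1859)^3 = -1. Now have -(147 / 1859).
Both 147 ≡ 3 and 1859 ≡ 3 (mod 4), so reciprocity gives (147 / 1859) = -(1859 / 147). Reduce: 1859 ≡ 95 (mod 147). Now have (95 / 147).
Both 95 ≡ 3 and 147 ≡ 3 (mod 4), so reciprocity gives (95 / 147) = -(147 / 95). Reduce: 147 ≡ 52 (mod 95). Now have -(52 / 95).
Factor out 2: 52 = 2^2·13. Since 95 ≡ 7 (mod 8), (2 / 95) = +1, and (2 / 95)^2 = +1. Now have -(13 / 95).
13 ≡ 1 (mod 4), so quadratic reciprocity gives (13 / 95) = (95 / 13). Reduce: 95 ≡ 4 (mod 13). Now have -(4 / 13).
Factor out 2: 4 = 2^2. Since 13 ≡ 5 (mod 8), (2 / 13) = -1, and (2 / 13)^2 = +1. Now have -(1 / 13).
(1 / 13) = 1. Collecting the sign factors: -1.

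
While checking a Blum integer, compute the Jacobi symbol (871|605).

(871|605)
  = (266|605)    [871 ≡ 266 mod 605]
  = -(133|605)    [605 ≡ 5 mod 8 ⇒ (2|605) = -1]
  = -(605|133)    [QR: 133 ≡ 1 mod 4, sign kept]
  = -(73|133)    [605 ≡ 73 mod 133]
  = -(133|73)    [QR: 73 ≡ 1 mod 4, sign kept]
  = -(60|73)    [133 ≡ 60 mod 73]
  = -(15|73)    [73 ≡ 1 mod 8 ⇒ (2|73)^2 = +1]
  = -(73|15)    [QR: 73 ≡ 1 mod 4, sign kept]
  = -(13|15)    [73 ≡ 13 mod 15]
  = -(15|13)    [QR: 13 ≡ 1 mod 4, sign kept]
  = -(2|13)    [15 ≡ 2 mod 13]
  = (1|13)    [13 ≡ 5 mod 8 ⇒ (2|13) = -1]
  = 1    [(1|13) = 1]

1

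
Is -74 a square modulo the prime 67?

(-74/67)
  = (60/67)    [-74 ≡ 60 mod 67]
  = (15/67)    [67 ≡ 3 mod 8 ⇒ (2/67)^2 = +1]
  = -(67/15)    [QR: both ≡ 3 mod 4, sign flips]
  = -(7/15)    [67 ≡ 7 mod 15]
  = (15/7)    [QR: both ≡ 3 mod 4, sign flips]
  = (1/7)    [15 ≡ 1 mod 7]
  = 1    [(1/7) = 1]
(-74/67) = 1, and 67 is prime, so -74 is a quadratic residue mod 67.

yes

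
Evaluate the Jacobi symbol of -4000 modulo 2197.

(-4000/2197)
  = (4000/2197)    [2197 ≡ 1 mod 4 ⇒ (-1/2197) = +1]
  = (1803/2197)    [4000 ≡ 1803 mod 2197]
  = (2197/1803)    [QR: 2197 ≡ 1 mod 4, sign kept]
  = (394/1803)    [2197 ≡ 394 mod 1803]
  = -(197/1803)    [1803 ≡ 3 mod 8 ⇒ (2/1803) = -1]
  = -(1803/197)    [QR: 197 ≡ 1 mod 4, sign kept]
  = -(30/197)    [1803 ≡ 30 mod 197]
  = (15/197)    [197 ≡ 5 mod 8 ⇒ (2/197) = -1]
  = (197/15)    [QR: 197 ≡ 1 mod 4, sign kept]
  = (2/15)    [197 ≡ 2 mod 15]
  = (1/15)    [15 ≡ 7 mod 8 ⇒ (2/15) = +1]
  = 1    [(1/15) = 1]

1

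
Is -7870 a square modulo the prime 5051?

(-7870/5051)
  = (2232/5051)    [-7870 ≡ 2232 mod 5051]
  = -(279/5051)    [5051 ≡ 3 mod 8 ⇒ (2/5051)^3 = -1]
  = (5051/279)    [QR: both ≡ 3 mod 4, sign flips]
  = (29/279)    [5051 ≡ 29 mod 279]
  = (279/29)    [QR: 29 ≡ 1 mod 4, sign kept]
  = (18/29)    [279 ≡ 18 mod 29]
  = -(9/29)    [29 ≡ 5 mod 8 ⇒ (2/29) = -1]
  = -(29/9)    [QR: 9 ≡ 1 mod 4, sign kept]
  = -(2/9)    [29 ≡ 2 mod 9]
  = -(1/9)    [9 ≡ 1 mod 8 ⇒ (2/9) = +1]
  = -1    [(1/9) = 1]
The Legendre symbol is -1, so x^2 ≡ -7870 (mod 5051) has no solution.

no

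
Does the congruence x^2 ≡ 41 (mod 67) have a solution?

(41/67)
  = (67/41)    [QR: 41 ≡ 1 mod 4, sign kept]
  = (26/41)    [67 ≡ 26 mod 41]
  = (13/41)    [41 ≡ 1 mod 8 ⇒ (2/41) = +1]
  = (41/13)    [QR: 13 ≡ 1 mod 4, sign kept]
  = (2/13)    [41 ≡ 2 mod 13]
  = -(1/13)    [13 ≡ 5 mod 8 ⇒ (2/13) = -1]
  = -1    [(1/13) = 1]
(41/67) = -1, and 67 is prime, so 41 is not a quadratic residue mod 67.

no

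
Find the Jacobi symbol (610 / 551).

Reduce the numerator: 610 ≡ 59 (mod 551), so (610 / 551) = (59 / 551).
Both 59 ≡ 3 and 551 ≡ 3 (mod 4), so reciprocity gives (59 / 551) = -(551 / 59). Reduce: 551 ≡ 20 (mod 59). Now have -(20 / 59).
Factor out 2: 20 = 2^2·5. Since 59 ≡ 3 (mod 8), (2 / 59) = -1, and (2 / 59)^2 = +1. Now have -(5 / 59).
5 ≡ 1 (mod 4), so quadratic reciprocity gives (5 / 59) = (59 / 5). Reduce: 59 ≡ 4 (mod 5). Now have -(4 / 5).
Factor out 2: 4 = 2^2. Since 5 ≡ 5 (mod 8), (2 / 5) = -1, and (2 / 5)^2 = +1. Now have -(1 / 5).
(1 / 5) = 1. Collecting the sign factors: -1.

-1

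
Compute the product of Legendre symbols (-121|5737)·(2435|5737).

By multiplicativity, (-121·2435|5737) = (-121|5737)·(2435|5737).
First factor (-121|5737):
Reduce the numerator: -121 ≡ 5616 (mod 5737), so (-121|5737) = (5616|5737).
Factor out 2: 5616 = 2^4·351. Since 5737 ≡ 1 (mod 8), (2|5737) = +1, and (2|5737)^4 = +1. Now have (351|5737).
5737 ≡ 1 (mod 4), so quadratic reciprocity gives (351|5737) = (5737|351). Reduce: 5737 ≡ 121 (mod 351). Now have (121|351).
121 ≡ 1 (mod 4), so quadratic reciprocity gives (121|351) = (351|121). Reduce: 351 ≡ 109 (mod 121). Now have (109|121).
109 ≡ 1 (mod 4), so quadratic reciprocity gives (109|121) = (121|109). Reduce: 121 ≡ 12 (mod 109). Now have (12|109).
Factor out 2: 12 = 2^2·3. Since 109 ≡ 5 (mod 8), (2|109) = -1, and (2|109)^2 = +1. Now have (3|109).
109 ≡ 1 (mod 4), so quadratic reciprocity gives (3|109) = (109|3). Reduce: 109 ≡ 1 (mod 3). Now have (1|3).
(1|3) = 1. Collecting the sign factors: 1.
Second factor (2435|5737):
5737 ≡ 1 (mod 4), so quadratic reciprocity gives (2435|5737) = (5737|2435). Reduce: 5737 ≡ 867 (mod 2435). Now have (867|2435).
Both 867 ≡ 3 and 2435 ≡ 3 (mod 4), so reciprocity gives (867|2435) = -(2435|867). Reduce: 2435 ≡ 701 (mod 867). Now have -(701|867).
701 ≡ 1 (mod 4), so quadratic reciprocity gives (701|867) = (867|701). Reduce: 867 ≡ 166 (mod 701). Now have -(166|701).
Factor out 2: 166 = 2·83. Since 701 ≡ 5 (mod 8), (2|701) = -1. Now have (83|701).
701 ≡ 1 (mod 4), so quadratic reciprocity gives (83|701) = (701|83). Reduce: 701 ≡ 37 (mod 83). Now have (37|83).
37 ≡ 1 (mod 4), so quadratic reciprocity gives (37|83) = (83|37). Reduce: 83 ≡ 9 (mod 37). Now have (9|37).
9 ≡ 1 (mod 4), so quadratic reciprocity gives (9|37) = (37|9). Reduce: 37 ≡ 1 (mod 9). Now have (1|9).
(1|9) = 1. Collecting the sign factors: 1.
Product: (1)·(1) = 1.

1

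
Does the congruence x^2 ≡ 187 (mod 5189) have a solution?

5189 ≡ 1 (mod 4), so quadratic reciprocity gives (187/5189) = (5189/187). Reduce: 5189 ≡ 140 (mod 187). Now have (140/187).
Factor out 2: 140 = 2^2·35. Since 187 ≡ 3 (mod 8), (2/187) = -1, and (2/187)^2 = +1. Now have (35/187).
Both 35 ≡ 3 and 187 ≡ 3 (mod 4), so reciprocity gives (35/187) = -(187/35). Reduce: 187 ≡ 12 (mod 35). Now have -(12/35).
Factor out 2: 12 = 2^2·3. Since 35 ≡ 3 (mod 8), (2/35) = -1, and (2/35)^2 = +1. Now have -(3/35).
Both 3 ≡ 3 and 35 ≡ 3 (mod 4), so reciprocity gives (3/35) = -(35/3). Reduce: 35 ≡ 2 (mod 3). Now have (2/3).
Factor out 2: 2 = 2. Since 3 ≡ 3 (mod 8), (2/3) = -1. Now have -(1/3).
(1/3) = 1. Collecting the sign factors: -1.
(187/5189) = -1, and 5189 is prime, so 187 is not a quadratic residue mod 5189.

no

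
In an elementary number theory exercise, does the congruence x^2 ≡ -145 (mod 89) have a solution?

Reduce the numerator: -145 ≡ 33 (mod 89), so (-145/89) = (33/89).
33 ≡ 1 (mod 4), so quadratic reciprocity gives (33/89) = (89/33). Reduce: 89 ≡ 23 (mod 33). Now have (23/33).
33 ≡ 1 (mod 4), so quadratic reciprocity gives (23/33) = (33/23). Reduce: 33 ≡ 10 (mod 23). Now have (10/23).
Factor out 2: 10 = 2·5. Since 23 ≡ 7 (mod 8), (2/23) = +1. Now have (5/23).
5 ≡ 1 (mod 4), so quadratic reciprocity gives (5/23) = (23/5). Reduce: 23 ≡ 3 (mod 5). Now have (3/5).
5 ≡ 1 (mod 4), so quadratic reciprocity gives (3/5) = (5/3). Reduce: 5 ≡ 2 (mod 3). Now have (2/3).
Factor out 2: 2 = 2. Since 3 ≡ 3 (mod 8), (2/3) = -1. Now have -(1/3).
(1/3) = 1. Collecting the sign factors: -1.
(-145/89) = -1, and 89 is prime, so -145 is not a quadratic residue mod 89.

no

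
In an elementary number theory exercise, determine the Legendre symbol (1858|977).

-1

Reduce the numerator: 1858 ≡ 881 (mod 977), so (1858|977) = (881|977).
881 ≡ 1 (mod 4), so quadratic reciprocity gives (881|977) = (977|881). Reduce: 977 ≡ 96 (mod 881). Now have (96|881).
Factor out 2: 96 = 2^5·3. Since 881 ≡ 1 (mod 8), (2|881) = +1, and (2|881)^5 = +1. Now have (3|881).
881 ≡ 1 (mod 4), so quadratic reciprocity gives (3|881) = (881|3). Reduce: 881 ≡ 2 (mod 3). Now have (2|3).
Factor out 2: 2 = 2. Since 3 ≡ 3 (mod 8), (2|3) = -1. Now have -(1|3).
(1|3) = 1. Collecting the sign factors: -1.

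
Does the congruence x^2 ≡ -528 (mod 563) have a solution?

(-528/563)
  = (35/563)    [-528 ≡ 35 mod 563]
  = -(563/35)    [QR: both ≡ 3 mod 4, sign flips]
  = -(3/35)    [563 ≡ 3 mod 35]
  = (35/3)    [QR: both ≡ 3 mod 4, sign flips]
  = (2/3)    [35 ≡ 2 mod 3]
  = -(1/3)    [3 ≡ 3 mod 8 ⇒ (2/3) = -1]
  = -1    [(1/3) = 1]
(-528/563) = -1, and 563 is prime, so -528 is not a quadratic residue mod 563.

no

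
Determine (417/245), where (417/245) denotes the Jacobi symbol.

-1

Reduce the numerator: 417 ≡ 172 (mod 245), so (417/245) = (172/245).
Factor out 2: 172 = 2^2·43. Since 245 ≡ 5 (mod 8), (2/245) = -1, and (2/245)^2 = +1. Now have (43/245).
245 ≡ 1 (mod 4), so quadratic reciprocity gives (43/245) = (245/43). Reduce: 245 ≡ 30 (mod 43). Now have (30/43).
Factor out 2: 30 = 2·15. Since 43 ≡ 3 (mod 8), (2/43) = -1. Now have -(15/43).
Both 15 ≡ 3 and 43 ≡ 3 (mod 4), so reciprocity gives (15/43) = -(43/15). Reduce: 43 ≡ 13 (mod 15). Now have (13/15).
13 ≡ 1 (mod 4), so quadratic reciprocity gives (13/15) = (15/13). Reduce: 15 ≡ 2 (mod 13). Now have (2/13).
Factor out 2: 2 = 2. Since 13 ≡ 5 (mod 8), (2/13) = -1. Now have -(1/13).
(1/13) = 1. Collecting the sign factors: -1.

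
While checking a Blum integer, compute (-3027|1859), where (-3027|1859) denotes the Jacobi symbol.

1

(-3027|1859)
  = -(3027|1859)    [1859 ≡ 3 mod 4 ⇒ (-1|1859) = -1]
  = -(1168|1859)    [3027 ≡ 1168 mod 1859]
  = -(73|1859)    [1859 ≡ 3 mod 8 ⇒ (2|1859)^4 = +1]
  = -(1859|73)    [QR: 73 ≡ 1 mod 4, sign kept]
  = -(34|73)    [1859 ≡ 34 mod 73]
  = -(17|73)    [73 ≡ 1 mod 8 ⇒ (2|73) = +1]
  = -(73|17)    [QR: 17 ≡ 1 mod 4, sign kept]
  = -(5|17)    [73 ≡ 5 mod 17]
  = -(17|5)    [QR: 5 ≡ 1 mod 4, sign kept]
  = -(2|5)    [17 ≡ 2 mod 5]
  = (1|5)    [5 ≡ 5 mod 8 ⇒ (2|5) = -1]
  = 1    [(1|5) = 1]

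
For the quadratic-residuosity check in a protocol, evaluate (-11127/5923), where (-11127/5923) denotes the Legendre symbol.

Pull out -1: (-11127/5923) = (-1/5923)·(11127/5923). Since 5923 ≡ 3 (mod 4), (-1/5923) = -1. Now have -(11127/5923).
Reduce the numerator: 11127 ≡ 5204 (mod 5923), so (11127/5923) = (5204/5923).
Factor out 2: 5204 = 2^2·1301. Since 5923 ≡ 3 (mod 8), (2/5923) = -1, and (2/5923)^2 = +1. Now have -(1301/5923).
1301 ≡ 1 (mod 4), so quadratic reciprocity gives (1301/5923) = (5923/1301). Reduce: 5923 ≡ 719 (mod 1301). Now have -(719/1301).
1301 ≡ 1 (mod 4), so quadratic reciprocity gives (719/1301) = (1301/719). Reduce: 1301 ≡ 582 (mod 719). Now have -(582/719).
Factor out 2: 582 = 2·291. Since 719 ≡ 7 (mod 8), (2/719) = +1. Now have -(291/719).
Both 291 ≡ 3 and 719 ≡ 3 (mod 4), so reciprocity gives (291/719) = -(719/291). Reduce: 719 ≡ 137 (mod 291). Now have (137/291).
137 ≡ 1 (mod 4), so quadratic reciprocity gives (137/291) = (291/137). Reduce: 291 ≡ 17 (mod 137). Now have (17/137).
17 ≡ 1 (mod 4), so quadratic reciprocity gives (17/137) = (137/17). Reduce: 137 ≡ 1 (mod 17). Now have (1/17).
(1/17) = 1. Collecting the sign factors: 1.

1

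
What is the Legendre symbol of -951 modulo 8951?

1

Pull out -1: (-951/8951) = (-1/8951)·(951/8951). Since 8951 ≡ 3 (mod 4), (-1/8951) = -1. Now have -(951/8951).
Both 951 ≡ 3 and 8951 ≡ 3 (mod 4), so reciprocity gives (951/8951) = -(8951/951). Reduce: 8951 ≡ 392 (mod 951). Now have (392/951).
Factor out 2: 392 = 2^3·49. Since 951 ≡ 7 (mod 8), (2/951) = +1, and (2/951)^3 = +1. Now have (49/951).
49 ≡ 1 (mod 4), so quadratic reciprocity gives (49/951) = (951/49). Reduce: 951 ≡ 20 (mod 49). Now have (20/49).
Factor out 2: 20 = 2^2·5. Since 49 ≡ 1 (mod 8), (2/49) = +1, and (2/49)^2 = +1. Now have (5/49).
5 ≡ 1 (mod 4), so quadratic reciprocity gives (5/49) = (49/5). Reduce: 49 ≡ 4 (mod 5). Now have (4/5).
Factor out 2: 4 = 2^2. Since 5 ≡ 5 (mod 8), (2/5) = -1, and (2/5)^2 = +1. Now have (1/5).
(1/5) = 1. Collecting the sign factors: 1.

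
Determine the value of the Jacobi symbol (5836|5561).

-1

(5836|5561)
  = (275|5561)    [5836 ≡ 275 mod 5561]
  = (5561|275)    [QR: 5561 ≡ 1 mod 4, sign kept]
  = (61|275)    [5561 ≡ 61 mod 275]
  = (275|61)    [QR: 61 ≡ 1 mod 4, sign kept]
  = (31|61)    [275 ≡ 31 mod 61]
  = (61|31)    [QR: 61 ≡ 1 mod 4, sign kept]
  = (30|31)    [61 ≡ 30 mod 31]
  = (15|31)    [31 ≡ 7 mod 8 ⇒ (2|31) = +1]
  = -(31|15)    [QR: both ≡ 3 mod 4, sign flips]
  = -(1|15)    [31 ≡ 1 mod 15]
  = -1    [(1|15) = 1]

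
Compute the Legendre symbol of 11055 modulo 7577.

1

Reduce the numerator: 11055 ≡ 3478 (mod 7577), so (11055 / 7577) = (3478 / 7577).
Factor out 2: 3478 = 2·1739. Since 7577 ≡ 1 (mod 8), (2 / 7577) = +1. Now have (1739 / 7577).
7577 ≡ 1 (mod 4), so quadratic reciprocity gives (1739 / 7577) = (7577 / 1739). Reduce: 7577 ≡ 621 (mod 1739). Now have (621 / 1739).
621 ≡ 1 (mod 4), so quadratic reciprocity gives (621 / 1739) = (1739 / 621). Reduce: 1739 ≡ 497 (mod 621). Now have (497 / 621).
497 ≡ 1 (mod 4), so quadratic reciprocity gives (497 / 621) = (621 / 497). Reduce: 621 ≡ 124 (mod 497). Now have (124 / 497).
Factor out 2: 124 = 2^2·31. Since 497 ≡ 1 (mod 8), (2 / 497) = +1, and (2 / 497)^2 = +1. Now have (31 / 497).
497 ≡ 1 (mod 4), so quadratic reciprocity gives (31 / 497) = (497 / 31). Reduce: 497 ≡ 1 (mod 31). Now have (1 / 31).
(1 / 31) = 1. Collecting the sign factors: 1.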